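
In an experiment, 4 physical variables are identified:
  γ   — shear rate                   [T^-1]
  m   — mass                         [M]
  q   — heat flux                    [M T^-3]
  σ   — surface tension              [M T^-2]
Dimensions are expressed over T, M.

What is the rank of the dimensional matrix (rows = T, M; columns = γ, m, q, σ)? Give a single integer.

Dimensional matrix (T×M by γ×m×q×σ):
  T: [-1  0 -3 -2]
  M: [ 0  1  1  1]
RREF → pivots at {γ,m} ⇒ r = 2

2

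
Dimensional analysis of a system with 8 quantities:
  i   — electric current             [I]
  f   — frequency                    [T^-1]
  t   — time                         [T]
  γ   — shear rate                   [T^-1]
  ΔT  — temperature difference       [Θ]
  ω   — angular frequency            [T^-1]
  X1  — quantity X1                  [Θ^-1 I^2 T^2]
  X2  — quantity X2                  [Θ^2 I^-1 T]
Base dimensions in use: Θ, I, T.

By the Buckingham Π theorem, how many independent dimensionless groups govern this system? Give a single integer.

Write exponents as rows Θ,I,T / cols i,f,t,γ,ΔT,ω,X1,X2:
  Θ: [ 0  0  0  0  1  0 -1  2]
  I: [ 1  0  0  0  0  0  2 -1]
  T: [ 0 -1  1 -1  0 -1  2  1]
Echelon form has 3 nonzero rows (pivots: i,f,ΔT)
Π count = n − r = 8 − 3 = 5

5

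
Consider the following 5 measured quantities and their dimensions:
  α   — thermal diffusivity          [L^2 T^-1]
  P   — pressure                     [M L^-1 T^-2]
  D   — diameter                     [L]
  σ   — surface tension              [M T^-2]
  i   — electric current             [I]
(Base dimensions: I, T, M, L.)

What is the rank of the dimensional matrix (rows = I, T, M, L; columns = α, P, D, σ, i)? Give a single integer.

4

Dimensional matrix (I×T×M×L by α×P×D×σ×i):
  I: [ 0  0  0  0  1]
  T: [-1 -2  0 -2  0]
  M: [ 0  1  0  1  0]
  L: [ 2 -1  1  0  0]
RREF → pivots at {α,P,D,i} ⇒ r = 4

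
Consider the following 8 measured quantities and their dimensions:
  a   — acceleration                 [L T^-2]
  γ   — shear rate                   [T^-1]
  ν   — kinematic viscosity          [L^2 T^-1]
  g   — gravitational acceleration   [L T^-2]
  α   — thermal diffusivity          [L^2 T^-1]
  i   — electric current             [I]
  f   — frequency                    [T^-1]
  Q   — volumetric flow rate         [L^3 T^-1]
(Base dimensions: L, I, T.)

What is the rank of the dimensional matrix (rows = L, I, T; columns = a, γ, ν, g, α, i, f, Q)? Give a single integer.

Dimensional matrix (L×I×T by a×γ×ν×g×α×i×f×Q):
  L: [ 1  0  2  1  2  0  0  3]
  I: [ 0  0  0  0  0  1  0  0]
  T: [-2 -1 -1 -2 -1  0 -1 -1]
Echelon form has 3 nonzero rows (pivots: a,γ,i)

3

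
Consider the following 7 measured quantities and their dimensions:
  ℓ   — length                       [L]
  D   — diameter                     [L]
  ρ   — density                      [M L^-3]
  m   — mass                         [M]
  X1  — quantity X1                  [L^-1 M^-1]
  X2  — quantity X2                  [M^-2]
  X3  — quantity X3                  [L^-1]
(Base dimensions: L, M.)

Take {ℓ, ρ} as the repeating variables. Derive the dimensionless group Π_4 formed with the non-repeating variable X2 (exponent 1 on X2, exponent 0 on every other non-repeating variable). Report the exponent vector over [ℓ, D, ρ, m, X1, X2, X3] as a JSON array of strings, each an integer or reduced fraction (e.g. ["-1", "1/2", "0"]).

["6", "0", "2", "0", "0", "1", "0"]

Write exponents as rows L,M / cols ℓ,D,ρ,m,X1,X2,X3:
  L: [ 1  1 -3  0 -1  0 -1]
  M: [ 0  0  1  1 -1 -2  0]
Echelon form has 2 nonzero rows (pivots: ℓ,ρ)
Repeat: ℓ,ρ; free: D,m,X1,X2,X3
RREF:
  r0: [   1    1    0    3   -4   -6   -1]
  r1: [   0    0    1    1   -1   -2    0]
Fix exponent of X2 at 1, D at 0, m at 0, X1 at 0, X3 at 0; solve each RREF row for its pivot's exponent:
  r0: exp(ℓ) + (-6)·1 = 0 ⇒ exp(ℓ) = 6
  r1: exp(ρ) + (-2)·1 = 0 ⇒ exp(ρ) = 2
Π_4 = ℓ^6 · ρ^2 · X2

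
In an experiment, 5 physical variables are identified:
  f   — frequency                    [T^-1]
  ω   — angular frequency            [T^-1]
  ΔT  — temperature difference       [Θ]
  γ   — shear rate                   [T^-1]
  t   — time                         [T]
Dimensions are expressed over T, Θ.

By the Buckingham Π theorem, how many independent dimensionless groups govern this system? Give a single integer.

3

Write exponents as rows T,Θ / cols f,ω,ΔT,γ,t:
  T: [-1 -1  0 -1  1]
  Θ: [ 0  0  1  0  0]
Echelon form has 2 nonzero rows (pivots: f,ΔT)
5 vars − rank 2 = 3 Π groups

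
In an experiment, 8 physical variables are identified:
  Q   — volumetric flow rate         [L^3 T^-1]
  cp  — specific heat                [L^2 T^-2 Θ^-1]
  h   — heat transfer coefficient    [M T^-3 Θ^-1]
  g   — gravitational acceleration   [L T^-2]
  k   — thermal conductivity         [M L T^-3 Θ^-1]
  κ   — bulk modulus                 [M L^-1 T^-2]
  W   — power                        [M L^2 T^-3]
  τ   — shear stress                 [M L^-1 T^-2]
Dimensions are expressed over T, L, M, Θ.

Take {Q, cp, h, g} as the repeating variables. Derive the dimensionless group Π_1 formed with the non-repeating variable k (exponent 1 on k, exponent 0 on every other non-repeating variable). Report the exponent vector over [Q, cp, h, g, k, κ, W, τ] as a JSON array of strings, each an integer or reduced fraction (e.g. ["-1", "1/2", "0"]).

["-2/5", "0", "-1", "1/5", "1", "0", "0", "0"]

Dimensional matrix (T×L×M×Θ by Q×cp×h×g×k×κ×W×τ):
  T: [-1 -2 -3 -2 -3 -2 -3 -2]
  L: [ 3  2  0  1  1 -1  2 -1]
  M: [ 0  0  1  0  1  1  1  1]
  Θ: [ 0 -1 -1  0 -1  0  0  0]
Echelon form has 4 nonzero rows (pivots: Q,cp,h,g)
Repeat: Q,cp,h,g; free: k,κ,W,τ
RREF:
  r0: [   1    0    0    0  2/5  1/5  6/5  1/5]
  r1: [   0    1    0    0    0   -1   -1   -1]
  r2: [   0    0    1    0    1    1    1    1]
  r3: [   0    0    0    1 -1/5  2/5  2/5  2/5]
Fix exponent of k at 1, κ at 0, W at 0, τ at 0; solve each RREF row for its pivot's exponent:
  r0: exp(Q) + (2/5)·1 = 0 ⇒ exp(Q) = -2/5
  r1: exp(cp) + (0)·1 = 0 ⇒ exp(cp) = 0
  r2: exp(h) + (1)·1 = 0 ⇒ exp(h) = -1
  r3: exp(g) + (-1/5)·1 = 0 ⇒ exp(g) = 1/5
Π_1 = Q^(-2/5) · h^-1 · g^(1/5) · k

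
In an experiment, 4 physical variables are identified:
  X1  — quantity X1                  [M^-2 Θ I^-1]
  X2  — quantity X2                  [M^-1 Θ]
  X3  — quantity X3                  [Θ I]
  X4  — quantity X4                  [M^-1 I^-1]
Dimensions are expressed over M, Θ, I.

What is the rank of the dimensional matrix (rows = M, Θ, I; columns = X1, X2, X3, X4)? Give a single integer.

2

Dimensional matrix (M×Θ×I by X1×X2×X3×X4):
  M: [-2 -1  0 -1]
  Θ: [ 1  1  1  0]
  I: [-1  0  1 -1]
RREF → pivots at {X1,X2} ⇒ r = 2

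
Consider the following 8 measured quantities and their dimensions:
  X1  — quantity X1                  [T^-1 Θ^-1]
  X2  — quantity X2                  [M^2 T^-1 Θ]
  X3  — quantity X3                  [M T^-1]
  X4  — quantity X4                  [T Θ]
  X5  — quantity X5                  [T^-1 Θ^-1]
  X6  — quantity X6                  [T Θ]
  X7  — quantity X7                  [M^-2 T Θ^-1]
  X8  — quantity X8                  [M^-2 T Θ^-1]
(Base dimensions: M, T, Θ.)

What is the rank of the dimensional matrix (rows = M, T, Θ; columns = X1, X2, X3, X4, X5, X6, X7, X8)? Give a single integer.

Exponent matrix [M,T,Θ] × [X1,X2,X3,X4,X5,X6,X7,X8]:
  M: [ 0  2  1  0  0  0 -2 -2]
  T: [-1 -1 -1  1 -1  1  1  1]
  Θ: [-1  1  0  1 -1  1 -1 -1]
Row reduction gives pivot columns X1,X2; rank = 2

2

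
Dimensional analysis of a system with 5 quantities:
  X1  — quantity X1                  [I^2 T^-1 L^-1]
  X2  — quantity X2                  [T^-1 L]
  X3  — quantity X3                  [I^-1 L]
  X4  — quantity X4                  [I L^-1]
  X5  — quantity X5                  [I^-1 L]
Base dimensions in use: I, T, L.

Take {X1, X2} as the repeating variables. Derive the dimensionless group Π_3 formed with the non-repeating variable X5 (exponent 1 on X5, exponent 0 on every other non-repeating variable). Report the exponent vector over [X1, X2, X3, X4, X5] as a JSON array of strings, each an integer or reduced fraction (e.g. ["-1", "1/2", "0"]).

["1/2", "-1/2", "0", "0", "1"]

Dimensional matrix (I×T×L by X1×X2×X3×X4×X5):
  I: [ 2  0 -1  1 -1]
  T: [-1 -1  0  0  0]
  L: [-1  1  1 -1  1]
Echelon form has 2 nonzero rows (pivots: X1,X2)
Repeat: X1,X2; free: X3,X4,X5
RREF:
  r0: [   1    0 -1/2  1/2 -1/2]
  r1: [   0    1  1/2 -1/2  1/2]
  r2: [   0    0    0    0    0]
Fix exponent of X5 at 1, X3 at 0, X4 at 0; solve each RREF row for its pivot's exponent:
  r0: exp(X1) + (-1/2)·1 = 0 ⇒ exp(X1) = 1/2
  r1: exp(X2) + (1/2)·1 = 0 ⇒ exp(X2) = -1/2
Π_3 = X1^(1/2) · X2^(-1/2) · X5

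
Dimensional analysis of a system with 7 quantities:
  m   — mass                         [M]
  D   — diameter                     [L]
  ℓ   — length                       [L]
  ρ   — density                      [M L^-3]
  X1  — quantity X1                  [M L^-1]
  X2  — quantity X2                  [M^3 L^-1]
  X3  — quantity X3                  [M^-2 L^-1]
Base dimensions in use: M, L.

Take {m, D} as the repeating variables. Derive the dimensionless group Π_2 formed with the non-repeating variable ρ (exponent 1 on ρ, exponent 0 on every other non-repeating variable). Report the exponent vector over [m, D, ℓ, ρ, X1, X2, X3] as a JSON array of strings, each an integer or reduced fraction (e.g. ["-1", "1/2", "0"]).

Exponent matrix [M,L] × [m,D,ℓ,ρ,X1,X2,X3]:
  M: [ 1  0  0  1  1  3 -2]
  L: [ 0  1  1 -3 -1 -1 -1]
Echelon form has 2 nonzero rows (pivots: m,D)
Repeat: m,D; free: ℓ,ρ,X1,X2,X3
RREF:
  r0: [   1    0    0    1    1    3   -2]
  r1: [   0    1    1   -3   -1   -1   -1]
Fix exponent of ρ at 1, ℓ at 0, X1 at 0, X2 at 0, X3 at 0; solve each RREF row for its pivot's exponent:
  r0: exp(m) + (1)·1 = 0 ⇒ exp(m) = -1
  r1: exp(D) + (-3)·1 = 0 ⇒ exp(D) = 3
Π_2 = m^-1 · D^3 · ρ

["-1", "3", "0", "1", "0", "0", "0"]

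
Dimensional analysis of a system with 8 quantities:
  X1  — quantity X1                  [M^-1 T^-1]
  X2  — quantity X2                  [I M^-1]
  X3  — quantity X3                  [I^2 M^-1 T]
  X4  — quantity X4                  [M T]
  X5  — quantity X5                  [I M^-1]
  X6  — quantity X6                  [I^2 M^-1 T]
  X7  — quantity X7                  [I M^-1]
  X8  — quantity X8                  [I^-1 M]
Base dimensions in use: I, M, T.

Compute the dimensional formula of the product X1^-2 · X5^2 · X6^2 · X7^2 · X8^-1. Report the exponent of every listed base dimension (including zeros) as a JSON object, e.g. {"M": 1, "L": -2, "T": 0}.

Exponent matrix [I,M,T] × [X1,X2,X3,X4,X5,X6,X7,X8]:
  I: [ 0  1  2  0  1  2  1 -1]
  M: [-1 -1 -1  1 -1 -1 -1  1]
  T: [-1  0  1  1  0  1  0  0]
  [I]: (-2)·0+(2)·1+(2)·2+(2)·1+(-1)·-1 = 9
  [M]: (-2)·-1+(2)·-1+(2)·-1+(2)·-1+(-1)·1 = -5
  [T]: (-2)·-1+(2)·0+(2)·1+(2)·0+(-1)·0 = 4
⇒ I^9 M^-5 T^4

{"I": 9, "M": -5, "T": 4}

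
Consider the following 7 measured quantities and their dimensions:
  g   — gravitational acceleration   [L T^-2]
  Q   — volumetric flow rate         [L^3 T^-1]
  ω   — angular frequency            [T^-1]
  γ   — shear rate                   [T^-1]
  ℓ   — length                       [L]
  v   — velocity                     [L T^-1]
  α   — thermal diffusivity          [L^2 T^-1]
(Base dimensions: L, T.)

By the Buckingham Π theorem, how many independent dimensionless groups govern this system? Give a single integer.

Exponent matrix [L,T] × [g,Q,ω,γ,ℓ,v,α]:
  L: [ 1  3  0  0  1  1  2]
  T: [-2 -1 -1 -1  0 -1 -1]
Echelon form has 2 nonzero rows (pivots: g,Q)
Π count = n − r = 7 − 2 = 5

5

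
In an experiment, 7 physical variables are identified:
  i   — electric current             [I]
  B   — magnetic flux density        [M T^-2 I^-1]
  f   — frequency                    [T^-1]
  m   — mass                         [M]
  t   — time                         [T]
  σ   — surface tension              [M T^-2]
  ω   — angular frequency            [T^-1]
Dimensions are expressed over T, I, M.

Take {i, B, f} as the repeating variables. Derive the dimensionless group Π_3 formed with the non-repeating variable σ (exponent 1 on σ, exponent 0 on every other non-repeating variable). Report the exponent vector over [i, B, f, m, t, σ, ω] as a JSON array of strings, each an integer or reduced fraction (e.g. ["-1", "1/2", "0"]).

["-1", "-1", "0", "0", "0", "1", "0"]

Write exponents as rows T,I,M / cols i,B,f,m,t,σ,ω:
  T: [ 0 -2 -1  0  1 -2 -1]
  I: [ 1 -1  0  0  0  0  0]
  M: [ 0  1  0  1  0  1  0]
Row reduction gives pivot columns i,B,f; rank = 3
Pivot set = {i,B,f}, free = {m,t,σ,ω}
RREF:
  r0: [   1    0    0    1    0    1    0]
  r1: [   0    1    0    1    0    1    0]
  r2: [   0    0    1   -2   -1    0    1]
Fix exponent of σ at 1, m at 0, t at 0, ω at 0; solve each RREF row for its pivot's exponent:
  r0: exp(i) + (1)·1 = 0 ⇒ exp(i) = -1
  r1: exp(B) + (1)·1 = 0 ⇒ exp(B) = -1
  r2: exp(f) + (0)·1 = 0 ⇒ exp(f) = 0
Π_3 = i^-1 · B^-1 · σ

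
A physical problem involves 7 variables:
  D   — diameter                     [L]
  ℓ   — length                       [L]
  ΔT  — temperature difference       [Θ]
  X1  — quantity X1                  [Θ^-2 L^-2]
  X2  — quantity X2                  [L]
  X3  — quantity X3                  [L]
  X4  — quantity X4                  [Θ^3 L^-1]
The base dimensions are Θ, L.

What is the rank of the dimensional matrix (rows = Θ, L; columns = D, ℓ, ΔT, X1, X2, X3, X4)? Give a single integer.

Write exponents as rows Θ,L / cols D,ℓ,ΔT,X1,X2,X3,X4:
  Θ: [ 0  0  1 -2  0  0  3]
  L: [ 1  1  0 -2  1  1 -1]
Row reduction gives pivot columns D,ΔT; rank = 2

2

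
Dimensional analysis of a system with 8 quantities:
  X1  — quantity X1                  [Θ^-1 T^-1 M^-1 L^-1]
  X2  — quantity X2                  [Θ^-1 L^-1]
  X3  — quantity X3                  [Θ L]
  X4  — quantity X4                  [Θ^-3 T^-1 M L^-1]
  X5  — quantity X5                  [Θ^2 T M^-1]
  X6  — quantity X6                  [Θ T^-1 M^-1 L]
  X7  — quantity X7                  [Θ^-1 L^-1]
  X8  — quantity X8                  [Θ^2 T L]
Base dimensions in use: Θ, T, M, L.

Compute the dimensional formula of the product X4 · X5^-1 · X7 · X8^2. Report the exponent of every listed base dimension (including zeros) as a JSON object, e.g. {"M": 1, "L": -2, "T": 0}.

{"Θ": -2, "T": 0, "M": 2, "L": 0}

Exponent matrix [Θ,T,M,L] × [X1,X2,X3,X4,X5,X6,X7,X8]:
  Θ: [-1 -1  1 -3  2  1 -1  2]
  T: [-1  0  0 -1  1 -1  0  1]
  M: [-1  0  0  1 -1 -1  0  0]
  L: [-1 -1  1 -1  0  1 -1  1]
  [Θ]: (1)·-3+(-1)·2+(1)·-1+(2)·2 = -2
  [T]: (1)·-1+(-1)·1+(1)·0+(2)·1 = 0
  [M]: (1)·1+(-1)·-1+(1)·0+(2)·0 = 2
  [L]: (1)·-1+(-1)·0+(1)·-1+(2)·1 = 0
⇒ Θ^-2 M^2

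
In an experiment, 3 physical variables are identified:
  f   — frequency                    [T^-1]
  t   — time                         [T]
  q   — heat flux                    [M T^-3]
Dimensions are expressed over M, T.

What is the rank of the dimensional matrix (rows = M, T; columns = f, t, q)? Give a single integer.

2

Exponent matrix [M,T] × [f,t,q]:
  M: [ 0  0  1]
  T: [-1  1 -3]
Echelon form has 2 nonzero rows (pivots: f,q)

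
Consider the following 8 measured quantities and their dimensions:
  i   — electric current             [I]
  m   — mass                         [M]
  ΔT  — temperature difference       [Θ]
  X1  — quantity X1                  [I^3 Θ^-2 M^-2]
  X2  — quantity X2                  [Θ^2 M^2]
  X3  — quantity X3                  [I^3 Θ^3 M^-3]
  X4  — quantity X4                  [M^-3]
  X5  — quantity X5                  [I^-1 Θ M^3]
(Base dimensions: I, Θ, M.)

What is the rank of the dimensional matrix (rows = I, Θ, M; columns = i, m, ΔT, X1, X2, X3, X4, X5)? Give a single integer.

3

Write exponents as rows I,Θ,M / cols i,m,ΔT,X1,X2,X3,X4,X5:
  I: [ 1  0  0  3  0  3  0 -1]
  Θ: [ 0  0  1 -2  2  3  0  1]
  M: [ 0  1  0 -2  2 -3 -3  3]
Row reduction gives pivot columns i,m,ΔT; rank = 3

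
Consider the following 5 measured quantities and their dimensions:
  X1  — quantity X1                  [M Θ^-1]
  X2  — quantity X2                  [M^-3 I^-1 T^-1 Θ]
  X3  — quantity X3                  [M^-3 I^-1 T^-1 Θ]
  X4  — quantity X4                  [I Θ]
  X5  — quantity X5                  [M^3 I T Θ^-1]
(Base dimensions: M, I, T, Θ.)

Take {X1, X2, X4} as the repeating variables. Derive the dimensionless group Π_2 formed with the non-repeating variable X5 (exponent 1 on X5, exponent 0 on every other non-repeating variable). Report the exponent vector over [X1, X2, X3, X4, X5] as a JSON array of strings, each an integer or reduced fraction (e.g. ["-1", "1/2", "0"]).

Dimensional matrix (M×I×T×Θ by X1×X2×X3×X4×X5):
  M: [ 1 -3 -3  0  3]
  I: [ 0 -1 -1  1  1]
  T: [ 0 -1 -1  0  1]
  Θ: [-1  1  1  1 -1]
Echelon form has 3 nonzero rows (pivots: X1,X2,X4)
Pivot set = {X1,X2,X4}, free = {X3,X5}
RREF:
  r0: [   1    0    0    0    0]
  r1: [   0    1    1    0   -1]
  r2: [   0    0    0    1    0]
  r3: [   0    0    0    0    0]
Fix exponent of X5 at 1, X3 at 0; solve each RREF row for its pivot's exponent:
  r0: exp(X1) + (0)·1 = 0 ⇒ exp(X1) = 0
  r1: exp(X2) + (-1)·1 = 0 ⇒ exp(X2) = 1
  r2: exp(X4) + (0)·1 = 0 ⇒ exp(X4) = 0
Π_2 = X2 · X5

["0", "1", "0", "0", "1"]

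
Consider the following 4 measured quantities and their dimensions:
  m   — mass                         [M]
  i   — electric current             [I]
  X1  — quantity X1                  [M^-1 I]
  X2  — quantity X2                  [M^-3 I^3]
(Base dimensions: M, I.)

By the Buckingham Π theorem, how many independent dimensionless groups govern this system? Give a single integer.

2

Exponent matrix [M,I] × [m,i,X1,X2]:
  M: [ 1  0 -1 -3]
  I: [ 0  1  1  3]
Echelon form has 2 nonzero rows (pivots: m,i)
n=4, r=2 ⇒ 2 dimensionless groups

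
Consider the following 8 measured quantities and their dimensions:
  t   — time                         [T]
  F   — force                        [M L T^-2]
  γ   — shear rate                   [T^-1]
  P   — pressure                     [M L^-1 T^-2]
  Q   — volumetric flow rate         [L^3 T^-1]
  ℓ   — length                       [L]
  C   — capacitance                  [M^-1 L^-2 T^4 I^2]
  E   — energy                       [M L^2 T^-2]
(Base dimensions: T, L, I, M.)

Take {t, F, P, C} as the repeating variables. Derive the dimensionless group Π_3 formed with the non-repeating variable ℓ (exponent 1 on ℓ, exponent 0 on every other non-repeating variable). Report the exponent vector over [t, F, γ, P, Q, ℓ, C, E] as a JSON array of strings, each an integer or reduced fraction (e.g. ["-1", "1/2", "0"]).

Exponent matrix [T,L,I,M] × [t,F,γ,P,Q,ℓ,C,E]:
  T: [ 1 -2 -1 -2 -1  0  4 -2]
  L: [ 0  1  0 -1  3  1 -2  2]
  I: [ 0  0  0  0  0  0  2  0]
  M: [ 0  1  0  1  0  0 -1  1]
Echelon form has 4 nonzero rows (pivots: t,F,P,C)
Repeat: t,F,P,C; free: γ,Q,ℓ,E
RREF:
  r0: [   1    0   -1    0   -1    0    0    0]
  r1: [   0    1    0    0  3/2  1/2    0  3/2]
  r2: [   0    0    0    1 -3/2 -1/2    0 -1/2]
  r3: [   0    0    0    0    0    0    1    0]
Fix exponent of ℓ at 1, γ at 0, Q at 0, E at 0; solve each RREF row for its pivot's exponent:
  r0: exp(t) + (0)·1 = 0 ⇒ exp(t) = 0
  r1: exp(F) + (1/2)·1 = 0 ⇒ exp(F) = -1/2
  r2: exp(P) + (-1/2)·1 = 0 ⇒ exp(P) = 1/2
  r3: exp(C) + (0)·1 = 0 ⇒ exp(C) = 0
Π_3 = F^(-1/2) · P^(1/2) · ℓ

["0", "-1/2", "0", "1/2", "0", "1", "0", "0"]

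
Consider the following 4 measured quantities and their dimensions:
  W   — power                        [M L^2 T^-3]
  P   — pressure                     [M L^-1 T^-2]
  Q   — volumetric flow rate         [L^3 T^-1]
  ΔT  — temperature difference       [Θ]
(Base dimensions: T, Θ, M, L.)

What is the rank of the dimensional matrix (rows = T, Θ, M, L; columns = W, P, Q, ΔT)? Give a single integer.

Dimensional matrix (T×Θ×M×L by W×P×Q×ΔT):
  T: [-3 -2 -1  0]
  Θ: [ 0  0  0  1]
  M: [ 1  1  0  0]
  L: [ 2 -1  3  0]
Row reduction gives pivot columns W,P,ΔT; rank = 3

3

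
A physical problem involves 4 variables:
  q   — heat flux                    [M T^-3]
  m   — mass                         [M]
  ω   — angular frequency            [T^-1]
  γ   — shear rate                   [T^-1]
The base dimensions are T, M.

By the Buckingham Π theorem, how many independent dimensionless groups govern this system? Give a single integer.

2

Dimensional matrix (T×M by q×m×ω×γ):
  T: [-3  0 -1 -1]
  M: [ 1  1  0  0]
Echelon form has 2 nonzero rows (pivots: q,m)
Π count = n − r = 4 − 2 = 2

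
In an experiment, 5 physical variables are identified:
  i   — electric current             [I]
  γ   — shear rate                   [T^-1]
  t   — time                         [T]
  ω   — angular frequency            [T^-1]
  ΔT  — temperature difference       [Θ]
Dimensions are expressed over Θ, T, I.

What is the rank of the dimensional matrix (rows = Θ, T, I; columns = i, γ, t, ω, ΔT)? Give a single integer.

Exponent matrix [Θ,T,I] × [i,γ,t,ω,ΔT]:
  Θ: [ 0  0  0  0  1]
  T: [ 0 -1  1 -1  0]
  I: [ 1  0  0  0  0]
RREF → pivots at {i,γ,ΔT} ⇒ r = 3

3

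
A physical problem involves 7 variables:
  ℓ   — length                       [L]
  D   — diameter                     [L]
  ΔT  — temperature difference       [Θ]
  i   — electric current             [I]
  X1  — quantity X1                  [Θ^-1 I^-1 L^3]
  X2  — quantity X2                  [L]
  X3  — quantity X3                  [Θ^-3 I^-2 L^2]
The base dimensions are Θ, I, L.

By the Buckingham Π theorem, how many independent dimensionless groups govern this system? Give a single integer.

4

Write exponents as rows Θ,I,L / cols ℓ,D,ΔT,i,X1,X2,X3:
  Θ: [ 0  0  1  0 -1  0 -3]
  I: [ 0  0  0  1 -1  0 -2]
  L: [ 1  1  0  0  3  1  2]
Row reduction gives pivot columns ℓ,ΔT,i; rank = 3
7 vars − rank 3 = 4 Π groups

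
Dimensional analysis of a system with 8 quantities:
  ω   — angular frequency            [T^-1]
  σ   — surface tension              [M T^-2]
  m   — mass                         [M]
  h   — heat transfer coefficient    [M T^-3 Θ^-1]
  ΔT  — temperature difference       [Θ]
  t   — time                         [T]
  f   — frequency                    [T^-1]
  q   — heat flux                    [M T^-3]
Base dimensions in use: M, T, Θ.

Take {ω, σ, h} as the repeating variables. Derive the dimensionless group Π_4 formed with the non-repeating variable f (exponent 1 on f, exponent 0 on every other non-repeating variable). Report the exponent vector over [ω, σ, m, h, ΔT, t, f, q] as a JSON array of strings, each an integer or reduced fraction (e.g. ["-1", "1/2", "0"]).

Exponent matrix [M,T,Θ] × [ω,σ,m,h,ΔT,t,f,q]:
  M: [ 0  1  1  1  0  0  0  1]
  T: [-1 -2  0 -3  0  1 -1 -3]
  Θ: [ 0  0  0 -1  1  0  0  0]
Row reduction gives pivot columns ω,σ,h; rank = 3
Pivot set = {ω,σ,h}, free = {m,ΔT,t,f,q}
RREF:
  r0: [   1    0   -2    0    1   -1    1    1]
  r1: [   0    1    1    0    1    0    0    1]
  r2: [   0    0    0    1   -1    0    0    0]
Fix exponent of f at 1, m at 0, ΔT at 0, t at 0, q at 0; solve each RREF row for its pivot's exponent:
  r0: exp(ω) + (1)·1 = 0 ⇒ exp(ω) = -1
  r1: exp(σ) + (0)·1 = 0 ⇒ exp(σ) = 0
  r2: exp(h) + (0)·1 = 0 ⇒ exp(h) = 0
Π_4 = ω^-1 · f

["-1", "0", "0", "0", "0", "0", "1", "0"]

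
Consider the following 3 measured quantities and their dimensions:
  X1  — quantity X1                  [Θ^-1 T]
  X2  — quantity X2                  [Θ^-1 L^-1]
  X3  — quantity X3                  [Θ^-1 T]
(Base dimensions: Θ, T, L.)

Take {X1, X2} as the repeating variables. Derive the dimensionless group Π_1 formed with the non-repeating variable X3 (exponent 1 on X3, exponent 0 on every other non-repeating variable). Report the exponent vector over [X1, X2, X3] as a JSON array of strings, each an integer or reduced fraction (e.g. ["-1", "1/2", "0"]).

Dimensional matrix (Θ×T×L by X1×X2×X3):
  Θ: [-1 -1 -1]
  T: [ 1  0  1]
  L: [ 0 -1  0]
Row reduction gives pivot columns X1,X2; rank = 2
Pivot set = {X1,X2}, free = {X3}
RREF:
  r0: [   1    0    1]
  r1: [   0    1    0]
  r2: [   0    0    0]
Fix exponent of X3 at 1; solve each RREF row for its pivot's exponent:
  r0: exp(X1) + (1)·1 = 0 ⇒ exp(X1) = -1
  r1: exp(X2) + (0)·1 = 0 ⇒ exp(X2) = 0
Π_1 = X1^-1 · X3

["-1", "0", "1"]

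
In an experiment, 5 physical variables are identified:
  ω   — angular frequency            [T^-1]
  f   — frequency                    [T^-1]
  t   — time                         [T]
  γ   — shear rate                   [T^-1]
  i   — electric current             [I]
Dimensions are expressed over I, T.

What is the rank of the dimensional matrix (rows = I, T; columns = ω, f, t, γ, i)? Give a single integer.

Dimensional matrix (I×T by ω×f×t×γ×i):
  I: [ 0  0  0  0  1]
  T: [-1 -1  1 -1  0]
Row reduction gives pivot columns ω,i; rank = 2

2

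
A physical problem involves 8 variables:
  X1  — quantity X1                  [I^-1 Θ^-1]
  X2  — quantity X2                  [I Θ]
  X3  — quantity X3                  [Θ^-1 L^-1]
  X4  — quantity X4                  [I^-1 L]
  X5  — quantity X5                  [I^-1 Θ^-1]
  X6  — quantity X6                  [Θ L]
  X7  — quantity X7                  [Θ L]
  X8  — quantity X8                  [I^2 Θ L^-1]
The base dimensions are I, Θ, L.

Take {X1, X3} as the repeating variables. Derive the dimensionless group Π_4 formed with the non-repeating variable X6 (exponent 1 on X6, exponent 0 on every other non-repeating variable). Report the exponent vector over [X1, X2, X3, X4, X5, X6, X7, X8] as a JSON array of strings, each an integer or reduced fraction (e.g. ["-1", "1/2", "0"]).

Dimensional matrix (I×Θ×L by X1×X2×X3×X4×X5×X6×X7×X8):
  I: [-1  1  0 -1 -1  0  0  2]
  Θ: [-1  1 -1  0 -1  1  1  1]
  L: [ 0  0 -1  1  0  1  1 -1]
Row reduction gives pivot columns X1,X3; rank = 2
Repeat: X1,X3; free: X2,X4,X5,X6,X7,X8
RREF:
  r0: [   1   -1    0    1    1    0    0   -2]
  r1: [   0    0    1   -1    0   -1   -1    1]
  r2: [   0    0    0    0    0    0    0    0]
Fix exponent of X6 at 1, X2 at 0, X4 at 0, X5 at 0, X7 at 0, X8 at 0; solve each RREF row for its pivot's exponent:
  r0: exp(X1) + (0)·1 = 0 ⇒ exp(X1) = 0
  r1: exp(X3) + (-1)·1 = 0 ⇒ exp(X3) = 1
Π_4 = X3 · X6

["0", "0", "1", "0", "0", "1", "0", "0"]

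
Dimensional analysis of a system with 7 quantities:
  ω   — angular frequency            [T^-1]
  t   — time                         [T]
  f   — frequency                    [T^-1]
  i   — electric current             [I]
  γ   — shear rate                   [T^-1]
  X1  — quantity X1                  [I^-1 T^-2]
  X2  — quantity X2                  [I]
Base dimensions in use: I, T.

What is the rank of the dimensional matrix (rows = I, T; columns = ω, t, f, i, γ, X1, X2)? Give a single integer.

2

Exponent matrix [I,T] × [ω,t,f,i,γ,X1,X2]:
  I: [ 0  0  0  1  0 -1  1]
  T: [-1  1 -1  0 -1 -2  0]
Echelon form has 2 nonzero rows (pivots: ω,i)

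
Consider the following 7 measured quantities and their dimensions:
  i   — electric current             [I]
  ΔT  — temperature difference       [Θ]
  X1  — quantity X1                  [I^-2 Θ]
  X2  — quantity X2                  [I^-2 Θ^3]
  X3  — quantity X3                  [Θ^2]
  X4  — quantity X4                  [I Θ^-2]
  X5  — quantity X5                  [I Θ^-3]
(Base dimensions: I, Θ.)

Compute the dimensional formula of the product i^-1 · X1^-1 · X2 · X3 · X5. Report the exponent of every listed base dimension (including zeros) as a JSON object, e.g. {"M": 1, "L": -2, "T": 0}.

{"I": 0, "Θ": 1}

Dimensional matrix (I×Θ by i×ΔT×X1×X2×X3×X4×X5):
  I: [ 1  0 -2 -2  0  1  1]
  Θ: [ 0  1  1  3  2 -2 -3]
  [I]: (-1)·1+(-1)·-2+(1)·-2+(1)·0+(1)·1 = 0
  [Θ]: (-1)·0+(-1)·1+(1)·3+(1)·2+(1)·-3 = 1
⇒ Θ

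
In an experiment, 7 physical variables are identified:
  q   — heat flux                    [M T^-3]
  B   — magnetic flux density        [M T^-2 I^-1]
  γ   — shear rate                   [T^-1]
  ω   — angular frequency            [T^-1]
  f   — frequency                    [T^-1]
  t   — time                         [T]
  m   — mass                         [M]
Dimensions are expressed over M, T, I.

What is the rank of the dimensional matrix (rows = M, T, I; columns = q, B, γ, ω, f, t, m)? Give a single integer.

Write exponents as rows M,T,I / cols q,B,γ,ω,f,t,m:
  M: [ 1  1  0  0  0  0  1]
  T: [-3 -2 -1 -1 -1  1  0]
  I: [ 0 -1  0  0  0  0  0]
Echelon form has 3 nonzero rows (pivots: q,B,γ)

3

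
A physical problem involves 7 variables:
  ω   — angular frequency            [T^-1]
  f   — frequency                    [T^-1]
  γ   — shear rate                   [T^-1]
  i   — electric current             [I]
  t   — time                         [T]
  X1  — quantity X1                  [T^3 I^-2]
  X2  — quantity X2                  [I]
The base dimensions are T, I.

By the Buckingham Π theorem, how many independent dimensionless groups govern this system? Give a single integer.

Dimensional matrix (T×I by ω×f×γ×i×t×X1×X2):
  T: [-1 -1 -1  0  1  3  0]
  I: [ 0  0  0  1  0 -2  1]
RREF → pivots at {ω,i} ⇒ r = 2
n=7, r=2 ⇒ 5 dimensionless groups

5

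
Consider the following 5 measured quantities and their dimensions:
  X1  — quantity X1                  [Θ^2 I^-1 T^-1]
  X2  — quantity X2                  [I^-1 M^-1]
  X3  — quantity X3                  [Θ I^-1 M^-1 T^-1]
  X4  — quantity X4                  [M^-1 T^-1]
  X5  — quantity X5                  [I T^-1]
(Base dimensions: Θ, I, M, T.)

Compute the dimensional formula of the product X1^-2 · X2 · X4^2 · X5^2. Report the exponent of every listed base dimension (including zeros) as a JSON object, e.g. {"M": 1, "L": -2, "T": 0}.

Dimensional matrix (Θ×I×M×T by X1×X2×X3×X4×X5):
  Θ: [ 2  0  1  0  0]
  I: [-1 -1 -1  0  1]
  M: [ 0 -1 -1 -1  0]
  T: [-1  0 -1 -1 -1]
  [Θ]: (-2)·2+(1)·0+(2)·0+(2)·0 = -4
  [I]: (-2)·-1+(1)·-1+(2)·0+(2)·1 = 3
  [M]: (-2)·0+(1)·-1+(2)·-1+(2)·0 = -3
  [T]: (-2)·-1+(1)·0+(2)·-1+(2)·-1 = -2
⇒ Θ^-4 I^3 M^-3 T^-2

{"Θ": -4, "I": 3, "M": -3, "T": -2}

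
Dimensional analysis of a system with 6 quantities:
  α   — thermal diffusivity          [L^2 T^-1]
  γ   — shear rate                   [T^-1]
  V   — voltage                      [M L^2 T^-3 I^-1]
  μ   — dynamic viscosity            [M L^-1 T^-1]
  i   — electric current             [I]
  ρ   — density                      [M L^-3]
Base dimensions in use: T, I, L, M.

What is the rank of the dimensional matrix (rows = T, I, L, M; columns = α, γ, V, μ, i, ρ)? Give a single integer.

4

Exponent matrix [T,I,L,M] × [α,γ,V,μ,i,ρ]:
  T: [-1 -1 -3 -1  0  0]
  I: [ 0  0 -1  0  1  0]
  L: [ 2  0  2 -1  0 -3]
  M: [ 0  0  1  1  0  1]
RREF → pivots at {α,γ,V,μ} ⇒ r = 4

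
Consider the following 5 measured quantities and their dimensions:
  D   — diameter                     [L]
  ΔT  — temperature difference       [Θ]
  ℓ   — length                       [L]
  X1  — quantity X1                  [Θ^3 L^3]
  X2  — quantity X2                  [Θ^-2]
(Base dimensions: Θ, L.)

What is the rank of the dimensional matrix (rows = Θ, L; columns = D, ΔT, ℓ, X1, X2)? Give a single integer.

2

Exponent matrix [Θ,L] × [D,ΔT,ℓ,X1,X2]:
  Θ: [ 0  1  0  3 -2]
  L: [ 1  0  1  3  0]
Row reduction gives pivot columns D,ΔT; rank = 2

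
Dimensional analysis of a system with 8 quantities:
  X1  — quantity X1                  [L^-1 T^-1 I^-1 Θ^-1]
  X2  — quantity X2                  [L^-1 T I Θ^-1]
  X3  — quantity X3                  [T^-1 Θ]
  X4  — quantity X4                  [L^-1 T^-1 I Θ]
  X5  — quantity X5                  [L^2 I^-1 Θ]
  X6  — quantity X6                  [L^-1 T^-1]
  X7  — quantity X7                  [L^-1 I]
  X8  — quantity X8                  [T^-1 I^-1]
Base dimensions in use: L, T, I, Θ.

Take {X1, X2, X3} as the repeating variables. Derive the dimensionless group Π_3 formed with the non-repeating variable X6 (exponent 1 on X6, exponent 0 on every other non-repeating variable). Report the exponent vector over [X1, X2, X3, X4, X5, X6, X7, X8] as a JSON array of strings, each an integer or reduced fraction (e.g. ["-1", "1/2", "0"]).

["-1/2", "-1/2", "-1", "0", "0", "1", "0", "0"]

Exponent matrix [L,T,I,Θ] × [X1,X2,X3,X4,X5,X6,X7,X8]:
  L: [-1 -1  0 -1  2 -1 -1  0]
  T: [-1  1 -1 -1  0 -1  0 -1]
  I: [-1  1  0  1 -1  0  1 -1]
  Θ: [-1 -1  1  1  1  0  0  0]
Row reduction gives pivot columns X1,X2,X3; rank = 3
Repeat: X1,X2,X3; free: X4,X5,X6,X7,X8
RREF:
  r0: [   1    0    0    0 -1/2  1/2    0  1/2]
  r1: [   0    1    0    1 -3/2  1/2    1 -1/2]
  r2: [   0    0    1    2   -1    1    1    0]
  r3: [   0    0    0    0    0    0    0    0]
Fix exponent of X6 at 1, X4 at 0, X5 at 0, X7 at 0, X8 at 0; solve each RREF row for its pivot's exponent:
  r0: exp(X1) + (1/2)·1 = 0 ⇒ exp(X1) = -1/2
  r1: exp(X2) + (1/2)·1 = 0 ⇒ exp(X2) = -1/2
  r2: exp(X3) + (1)·1 = 0 ⇒ exp(X3) = -1
Π_3 = X1^(-1/2) · X2^(-1/2) · X3^-1 · X6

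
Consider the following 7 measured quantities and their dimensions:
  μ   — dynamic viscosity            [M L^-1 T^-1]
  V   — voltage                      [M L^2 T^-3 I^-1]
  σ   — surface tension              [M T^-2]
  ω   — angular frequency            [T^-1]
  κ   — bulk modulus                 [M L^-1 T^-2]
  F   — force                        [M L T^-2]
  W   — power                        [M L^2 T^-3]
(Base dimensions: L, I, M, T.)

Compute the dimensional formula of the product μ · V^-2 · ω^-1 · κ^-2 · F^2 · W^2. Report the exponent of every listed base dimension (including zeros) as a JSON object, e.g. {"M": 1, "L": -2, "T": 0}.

Exponent matrix [L,I,M,T] × [μ,V,σ,ω,κ,F,W]:
  L: [-1  2  0  0 -1  1  2]
  I: [ 0 -1  0  0  0  0  0]
  M: [ 1  1  1  0  1  1  1]
  T: [-1 -3 -2 -1 -2 -2 -3]
  [L]: (1)·-1+(-2)·2+(-1)·0+(-2)·-1+(2)·1+(2)·2 = 3
  [I]: (1)·0+(-2)·-1+(-1)·0+(-2)·0+(2)·0+(2)·0 = 2
  [M]: (1)·1+(-2)·1+(-1)·0+(-2)·1+(2)·1+(2)·1 = 1
  [T]: (1)·-1+(-2)·-3+(-1)·-1+(-2)·-2+(2)·-2+(2)·-3 = 0
⇒ L^3 I^2 M

{"L": 3, "I": 2, "M": 1, "T": 0}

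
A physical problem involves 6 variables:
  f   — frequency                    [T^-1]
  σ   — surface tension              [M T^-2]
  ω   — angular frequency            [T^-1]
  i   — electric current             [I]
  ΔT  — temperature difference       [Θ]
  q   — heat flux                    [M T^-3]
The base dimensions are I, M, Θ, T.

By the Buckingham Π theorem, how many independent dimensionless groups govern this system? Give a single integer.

2

Dimensional matrix (I×M×Θ×T by f×σ×ω×i×ΔT×q):
  I: [ 0  0  0  1  0  0]
  M: [ 0  1  0  0  0  1]
  Θ: [ 0  0  0  0  1  0]
  T: [-1 -2 -1  0  0 -3]
Echelon form has 4 nonzero rows (pivots: f,σ,i,ΔT)
6 vars − rank 4 = 2 Π groups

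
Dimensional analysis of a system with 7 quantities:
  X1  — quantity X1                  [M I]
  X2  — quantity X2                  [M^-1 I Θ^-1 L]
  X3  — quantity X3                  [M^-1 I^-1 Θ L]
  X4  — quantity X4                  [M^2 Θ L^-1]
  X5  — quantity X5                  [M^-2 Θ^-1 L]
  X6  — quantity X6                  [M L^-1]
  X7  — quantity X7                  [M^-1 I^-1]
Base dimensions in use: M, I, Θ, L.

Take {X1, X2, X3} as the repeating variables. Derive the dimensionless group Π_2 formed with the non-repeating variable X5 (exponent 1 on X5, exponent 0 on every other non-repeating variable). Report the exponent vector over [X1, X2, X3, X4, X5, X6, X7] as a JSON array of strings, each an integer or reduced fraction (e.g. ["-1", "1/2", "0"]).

["1", "-1", "0", "0", "1", "0", "0"]

Write exponents as rows M,I,Θ,L / cols X1,X2,X3,X4,X5,X6,X7:
  M: [ 1 -1 -1  2 -2  1 -1]
  I: [ 1  1 -1  0  0  0 -1]
  Θ: [ 0 -1  1  1 -1  0  0]
  L: [ 0  1  1 -1  1 -1  0]
Echelon form has 3 nonzero rows (pivots: X1,X2,X3)
Repeat: X1,X2,X3; free: X4,X5,X6,X7
RREF:
  r0: [   1    0    0    1   -1    0   -1]
  r1: [   0    1    0   -1    1 -1/2    0]
  r2: [   0    0    1    0    0 -1/2    0]
  r3: [   0    0    0    0    0    0    0]
Fix exponent of X5 at 1, X4 at 0, X6 at 0, X7 at 0; solve each RREF row for its pivot's exponent:
  r0: exp(X1) + (-1)·1 = 0 ⇒ exp(X1) = 1
  r1: exp(X2) + (1)·1 = 0 ⇒ exp(X2) = -1
  r2: exp(X3) + (0)·1 = 0 ⇒ exp(X3) = 0
Π_2 = X1 · X2^-1 · X5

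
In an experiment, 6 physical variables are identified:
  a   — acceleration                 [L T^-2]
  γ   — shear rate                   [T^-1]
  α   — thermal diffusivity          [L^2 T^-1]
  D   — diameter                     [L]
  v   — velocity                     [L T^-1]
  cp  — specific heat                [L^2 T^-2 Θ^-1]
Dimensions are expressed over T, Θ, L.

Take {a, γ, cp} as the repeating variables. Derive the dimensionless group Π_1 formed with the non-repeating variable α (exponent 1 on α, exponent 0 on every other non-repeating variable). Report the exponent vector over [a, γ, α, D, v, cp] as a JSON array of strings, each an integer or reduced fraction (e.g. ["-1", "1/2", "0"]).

["-2", "3", "1", "0", "0", "0"]

Dimensional matrix (T×Θ×L by a×γ×α×D×v×cp):
  T: [-2 -1 -1  0 -1 -2]
  Θ: [ 0  0  0  0  0 -1]
  L: [ 1  0  2  1  1  2]
RREF → pivots at {a,γ,cp} ⇒ r = 3
Repeat: a,γ,cp; free: α,D,v
RREF:
  r0: [   1    0    2    1    1    0]
  r1: [   0    1   -3   -2   -1    0]
  r2: [   0    0    0    0    0    1]
Fix exponent of α at 1, D at 0, v at 0; solve each RREF row for its pivot's exponent:
  r0: exp(a) + (2)·1 = 0 ⇒ exp(a) = -2
  r1: exp(γ) + (-3)·1 = 0 ⇒ exp(γ) = 3
  r2: exp(cp) + (0)·1 = 0 ⇒ exp(cp) = 0
Π_1 = a^-2 · γ^3 · α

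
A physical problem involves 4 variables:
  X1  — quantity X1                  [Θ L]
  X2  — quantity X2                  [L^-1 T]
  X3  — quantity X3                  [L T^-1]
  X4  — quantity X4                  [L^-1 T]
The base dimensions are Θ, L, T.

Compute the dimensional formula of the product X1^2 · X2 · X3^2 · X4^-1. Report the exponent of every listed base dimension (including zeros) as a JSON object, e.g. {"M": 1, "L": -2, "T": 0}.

{"Θ": 2, "L": 4, "T": -2}

Write exponents as rows Θ,L,T / cols X1,X2,X3,X4:
  Θ: [ 1  0  0  0]
  L: [ 1 -1  1 -1]
  T: [ 0  1 -1  1]
  [Θ]: (2)·1+(1)·0+(2)·0+(-1)·0 = 2
  [L]: (2)·1+(1)·-1+(2)·1+(-1)·-1 = 4
  [T]: (2)·0+(1)·1+(2)·-1+(-1)·1 = -2
⇒ Θ^2 L^4 T^-2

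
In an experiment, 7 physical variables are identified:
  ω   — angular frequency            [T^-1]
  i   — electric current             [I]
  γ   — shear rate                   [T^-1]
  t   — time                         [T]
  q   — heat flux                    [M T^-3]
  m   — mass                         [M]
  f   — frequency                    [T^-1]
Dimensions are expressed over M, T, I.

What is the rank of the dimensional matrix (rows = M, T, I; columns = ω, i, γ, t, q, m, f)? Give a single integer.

3

Write exponents as rows M,T,I / cols ω,i,γ,t,q,m,f:
  M: [ 0  0  0  0  1  1  0]
  T: [-1  0 -1  1 -3  0 -1]
  I: [ 0  1  0  0  0  0  0]
Row reduction gives pivot columns ω,i,q; rank = 3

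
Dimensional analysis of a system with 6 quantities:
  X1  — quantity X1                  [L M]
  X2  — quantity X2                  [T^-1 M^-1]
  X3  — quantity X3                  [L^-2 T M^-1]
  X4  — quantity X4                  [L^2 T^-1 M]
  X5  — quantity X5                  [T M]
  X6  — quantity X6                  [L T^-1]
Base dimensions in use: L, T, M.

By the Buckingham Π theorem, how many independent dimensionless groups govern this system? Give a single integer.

4

Write exponents as rows L,T,M / cols X1,X2,X3,X4,X5,X6:
  L: [ 1  0 -2  2  0  1]
  T: [ 0 -1  1 -1  1 -1]
  M: [ 1 -1 -1  1  1  0]
Row reduction gives pivot columns X1,X2; rank = 2
n=6, r=2 ⇒ 4 dimensionless groups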